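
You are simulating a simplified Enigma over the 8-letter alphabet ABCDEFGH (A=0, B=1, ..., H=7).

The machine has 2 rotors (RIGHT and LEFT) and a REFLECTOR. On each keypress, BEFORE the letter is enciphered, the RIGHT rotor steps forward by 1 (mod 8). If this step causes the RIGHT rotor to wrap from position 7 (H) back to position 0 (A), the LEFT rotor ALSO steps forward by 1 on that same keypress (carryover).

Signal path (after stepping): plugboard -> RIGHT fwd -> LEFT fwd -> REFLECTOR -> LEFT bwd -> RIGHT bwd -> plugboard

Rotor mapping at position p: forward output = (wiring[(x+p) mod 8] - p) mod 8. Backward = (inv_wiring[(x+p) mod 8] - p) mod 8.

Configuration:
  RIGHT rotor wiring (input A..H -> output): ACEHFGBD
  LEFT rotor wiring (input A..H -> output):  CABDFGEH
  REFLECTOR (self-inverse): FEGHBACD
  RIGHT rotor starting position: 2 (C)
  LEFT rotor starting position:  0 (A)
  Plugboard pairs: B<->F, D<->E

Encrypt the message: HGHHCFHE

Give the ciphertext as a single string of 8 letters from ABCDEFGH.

Char 1 ('H'): step: R->3, L=0; H->plug->H->R->B->L->A->refl->F->L'->E->R'->A->plug->A
Char 2 ('G'): step: R->4, L=0; G->plug->G->R->A->L->C->refl->G->L'->F->R'->C->plug->C
Char 3 ('H'): step: R->5, L=0; H->plug->H->R->A->L->C->refl->G->L'->F->R'->E->plug->D
Char 4 ('H'): step: R->6, L=0; H->plug->H->R->A->L->C->refl->G->L'->F->R'->B->plug->F
Char 5 ('C'): step: R->7, L=0; C->plug->C->R->D->L->D->refl->H->L'->H->R'->G->plug->G
Char 6 ('F'): step: R->0, L->1 (L advanced); F->plug->B->R->C->L->C->refl->G->L'->G->R'->F->plug->B
Char 7 ('H'): step: R->1, L=1; H->plug->H->R->H->L->B->refl->E->L'->D->R'->B->plug->F
Char 8 ('E'): step: R->2, L=1; E->plug->D->R->E->L->F->refl->A->L'->B->R'->F->plug->B

Answer: ACDFGBFB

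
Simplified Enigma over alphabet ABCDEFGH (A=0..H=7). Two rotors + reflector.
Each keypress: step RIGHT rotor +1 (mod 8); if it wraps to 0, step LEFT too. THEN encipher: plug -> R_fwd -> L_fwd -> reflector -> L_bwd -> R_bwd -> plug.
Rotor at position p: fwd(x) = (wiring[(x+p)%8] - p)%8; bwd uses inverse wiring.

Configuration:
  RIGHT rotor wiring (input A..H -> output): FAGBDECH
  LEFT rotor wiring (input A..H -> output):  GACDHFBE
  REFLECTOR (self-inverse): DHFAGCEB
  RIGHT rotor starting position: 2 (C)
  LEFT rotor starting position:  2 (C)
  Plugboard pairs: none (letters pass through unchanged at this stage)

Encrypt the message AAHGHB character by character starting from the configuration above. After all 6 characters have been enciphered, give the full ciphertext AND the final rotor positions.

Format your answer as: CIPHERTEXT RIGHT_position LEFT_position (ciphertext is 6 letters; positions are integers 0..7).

Answer: DCADAA 0 3

Derivation:
Char 1 ('A'): step: R->3, L=2; A->plug->A->R->G->L->E->refl->G->L'->H->R'->D->plug->D
Char 2 ('A'): step: R->4, L=2; A->plug->A->R->H->L->G->refl->E->L'->G->R'->C->plug->C
Char 3 ('H'): step: R->5, L=2; H->plug->H->R->G->L->E->refl->G->L'->H->R'->A->plug->A
Char 4 ('G'): step: R->6, L=2; G->plug->G->R->F->L->C->refl->F->L'->C->R'->D->plug->D
Char 5 ('H'): step: R->7, L=2; H->plug->H->R->D->L->D->refl->A->L'->A->R'->A->plug->A
Char 6 ('B'): step: R->0, L->3 (L advanced); B->plug->B->R->A->L->A->refl->D->L'->F->R'->A->plug->A
Final: ciphertext=DCADAA, RIGHT=0, LEFT=3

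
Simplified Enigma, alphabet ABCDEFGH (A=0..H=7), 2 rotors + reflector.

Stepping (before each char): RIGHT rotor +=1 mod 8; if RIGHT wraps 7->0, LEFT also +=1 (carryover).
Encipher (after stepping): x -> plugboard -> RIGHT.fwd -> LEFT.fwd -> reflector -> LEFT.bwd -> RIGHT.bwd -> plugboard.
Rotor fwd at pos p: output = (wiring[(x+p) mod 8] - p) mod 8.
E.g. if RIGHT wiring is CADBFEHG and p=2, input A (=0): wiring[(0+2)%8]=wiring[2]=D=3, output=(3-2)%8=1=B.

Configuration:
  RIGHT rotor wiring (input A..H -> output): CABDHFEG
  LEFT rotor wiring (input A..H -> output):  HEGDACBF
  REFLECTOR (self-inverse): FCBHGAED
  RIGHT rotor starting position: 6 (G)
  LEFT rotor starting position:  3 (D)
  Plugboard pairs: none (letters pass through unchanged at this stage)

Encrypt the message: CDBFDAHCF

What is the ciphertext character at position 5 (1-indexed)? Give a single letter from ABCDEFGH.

Char 1 ('C'): step: R->7, L=3; C->plug->C->R->B->L->F->refl->A->L'->A->R'->F->plug->F
Char 2 ('D'): step: R->0, L->4 (L advanced); D->plug->D->R->D->L->B->refl->C->L'->G->R'->H->plug->H
Char 3 ('B'): step: R->1, L=4; B->plug->B->R->A->L->E->refl->G->L'->B->R'->H->plug->H
Char 4 ('F'): step: R->2, L=4; F->plug->F->R->E->L->D->refl->H->L'->H->R'->A->plug->A
Char 5 ('D'): step: R->3, L=4; D->plug->D->R->B->L->G->refl->E->L'->A->R'->A->plug->A

A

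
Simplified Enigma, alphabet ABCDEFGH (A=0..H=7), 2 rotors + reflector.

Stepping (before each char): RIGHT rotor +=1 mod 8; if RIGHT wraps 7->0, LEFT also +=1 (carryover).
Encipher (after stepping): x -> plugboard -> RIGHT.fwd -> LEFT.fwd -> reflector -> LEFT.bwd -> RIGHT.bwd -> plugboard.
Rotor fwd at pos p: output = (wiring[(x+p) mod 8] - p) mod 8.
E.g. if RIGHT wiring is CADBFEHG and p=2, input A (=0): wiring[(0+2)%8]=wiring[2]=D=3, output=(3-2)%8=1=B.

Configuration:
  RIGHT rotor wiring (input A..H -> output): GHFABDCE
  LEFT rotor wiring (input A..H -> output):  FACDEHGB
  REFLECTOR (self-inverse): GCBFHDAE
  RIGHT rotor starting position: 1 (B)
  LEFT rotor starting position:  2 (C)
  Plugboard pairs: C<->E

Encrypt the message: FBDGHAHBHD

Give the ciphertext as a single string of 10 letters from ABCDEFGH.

Char 1 ('F'): step: R->2, L=2; F->plug->F->R->C->L->C->refl->B->L'->B->R'->D->plug->D
Char 2 ('B'): step: R->3, L=2; B->plug->B->R->G->L->D->refl->F->L'->D->R'->F->plug->F
Char 3 ('D'): step: R->4, L=2; D->plug->D->R->A->L->A->refl->G->L'->H->R'->B->plug->B
Char 4 ('G'): step: R->5, L=2; G->plug->G->R->D->L->F->refl->D->L'->G->R'->A->plug->A
Char 5 ('H'): step: R->6, L=2; H->plug->H->R->F->L->H->refl->E->L'->E->R'->A->plug->A
Char 6 ('A'): step: R->7, L=2; A->plug->A->R->F->L->H->refl->E->L'->E->R'->G->plug->G
Char 7 ('H'): step: R->0, L->3 (L advanced); H->plug->H->R->E->L->G->refl->A->L'->A->R'->D->plug->D
Char 8 ('B'): step: R->1, L=3; B->plug->B->R->E->L->G->refl->A->L'->A->R'->D->plug->D
Char 9 ('H'): step: R->2, L=3; H->plug->H->R->F->L->C->refl->B->L'->B->R'->D->plug->D
Char 10 ('D'): step: R->3, L=3; D->plug->D->R->H->L->H->refl->E->L'->C->R'->H->plug->H

Answer: DFBAAGDDDH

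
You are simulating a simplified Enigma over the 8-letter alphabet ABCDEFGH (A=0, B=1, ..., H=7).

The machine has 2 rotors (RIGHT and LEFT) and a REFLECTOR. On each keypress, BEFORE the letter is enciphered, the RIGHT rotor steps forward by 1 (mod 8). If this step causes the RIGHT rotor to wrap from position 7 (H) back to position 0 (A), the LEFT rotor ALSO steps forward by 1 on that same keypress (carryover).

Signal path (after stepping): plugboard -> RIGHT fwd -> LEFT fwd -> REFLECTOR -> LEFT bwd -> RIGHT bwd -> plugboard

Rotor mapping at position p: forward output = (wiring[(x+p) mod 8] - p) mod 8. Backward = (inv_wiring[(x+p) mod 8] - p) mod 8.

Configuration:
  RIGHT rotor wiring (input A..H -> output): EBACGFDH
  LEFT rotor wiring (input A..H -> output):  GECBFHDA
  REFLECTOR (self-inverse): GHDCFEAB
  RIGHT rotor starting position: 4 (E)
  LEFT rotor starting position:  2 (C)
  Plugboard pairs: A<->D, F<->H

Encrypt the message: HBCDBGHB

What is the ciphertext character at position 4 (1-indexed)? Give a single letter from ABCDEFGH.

Char 1 ('H'): step: R->5, L=2; H->plug->F->R->D->L->F->refl->E->L'->G->R'->B->plug->B
Char 2 ('B'): step: R->6, L=2; B->plug->B->R->B->L->H->refl->B->L'->E->R'->F->plug->H
Char 3 ('C'): step: R->7, L=2; C->plug->C->R->C->L->D->refl->C->L'->H->R'->F->plug->H
Char 4 ('D'): step: R->0, L->3 (L advanced); D->plug->A->R->E->L->F->refl->E->L'->C->R'->D->plug->A

A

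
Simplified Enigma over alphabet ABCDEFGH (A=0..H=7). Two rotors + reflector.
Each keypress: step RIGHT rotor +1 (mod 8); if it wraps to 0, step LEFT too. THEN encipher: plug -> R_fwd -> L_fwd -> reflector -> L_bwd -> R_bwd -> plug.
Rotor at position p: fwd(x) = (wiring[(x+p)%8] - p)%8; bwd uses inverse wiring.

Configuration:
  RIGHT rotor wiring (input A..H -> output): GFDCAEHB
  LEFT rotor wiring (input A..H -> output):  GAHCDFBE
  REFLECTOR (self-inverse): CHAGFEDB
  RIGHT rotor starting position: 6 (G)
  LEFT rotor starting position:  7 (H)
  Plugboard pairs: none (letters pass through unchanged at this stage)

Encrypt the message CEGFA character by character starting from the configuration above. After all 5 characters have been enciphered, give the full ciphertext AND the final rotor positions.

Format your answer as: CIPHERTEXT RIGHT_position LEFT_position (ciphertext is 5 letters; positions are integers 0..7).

Char 1 ('C'): step: R->7, L=7; C->plug->C->R->G->L->G->refl->D->L'->E->R'->D->plug->D
Char 2 ('E'): step: R->0, L->0 (L advanced); E->plug->E->R->A->L->G->refl->D->L'->E->R'->F->plug->F
Char 3 ('G'): step: R->1, L=0; G->plug->G->R->A->L->G->refl->D->L'->E->R'->A->plug->A
Char 4 ('F'): step: R->2, L=0; F->plug->F->R->H->L->E->refl->F->L'->F->R'->E->plug->E
Char 5 ('A'): step: R->3, L=0; A->plug->A->R->H->L->E->refl->F->L'->F->R'->B->plug->B
Final: ciphertext=DFAEB, RIGHT=3, LEFT=0

Answer: DFAEB 3 0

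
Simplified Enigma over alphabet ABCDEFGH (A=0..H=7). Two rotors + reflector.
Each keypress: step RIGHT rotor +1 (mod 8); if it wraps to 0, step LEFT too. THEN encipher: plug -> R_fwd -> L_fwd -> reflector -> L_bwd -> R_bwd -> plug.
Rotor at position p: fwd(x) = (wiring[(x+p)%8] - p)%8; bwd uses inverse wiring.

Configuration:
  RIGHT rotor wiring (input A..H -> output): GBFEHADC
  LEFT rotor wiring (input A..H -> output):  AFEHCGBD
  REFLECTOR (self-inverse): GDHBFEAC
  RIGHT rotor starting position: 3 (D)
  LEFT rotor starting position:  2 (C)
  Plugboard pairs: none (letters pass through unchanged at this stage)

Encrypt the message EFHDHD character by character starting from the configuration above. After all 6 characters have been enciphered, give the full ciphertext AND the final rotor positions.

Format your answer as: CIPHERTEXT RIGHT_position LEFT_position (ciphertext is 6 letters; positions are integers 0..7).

Char 1 ('E'): step: R->4, L=2; E->plug->E->R->C->L->A->refl->G->L'->G->R'->D->plug->D
Char 2 ('F'): step: R->5, L=2; F->plug->F->R->A->L->C->refl->H->L'->E->R'->E->plug->E
Char 3 ('H'): step: R->6, L=2; H->plug->H->R->C->L->A->refl->G->L'->G->R'->F->plug->F
Char 4 ('D'): step: R->7, L=2; D->plug->D->R->G->L->G->refl->A->L'->C->R'->C->plug->C
Char 5 ('H'): step: R->0, L->3 (L advanced); H->plug->H->R->C->L->D->refl->B->L'->H->R'->E->plug->E
Char 6 ('D'): step: R->1, L=3; D->plug->D->R->G->L->C->refl->H->L'->B->R'->G->plug->G
Final: ciphertext=DEFCEG, RIGHT=1, LEFT=3

Answer: DEFCEG 1 3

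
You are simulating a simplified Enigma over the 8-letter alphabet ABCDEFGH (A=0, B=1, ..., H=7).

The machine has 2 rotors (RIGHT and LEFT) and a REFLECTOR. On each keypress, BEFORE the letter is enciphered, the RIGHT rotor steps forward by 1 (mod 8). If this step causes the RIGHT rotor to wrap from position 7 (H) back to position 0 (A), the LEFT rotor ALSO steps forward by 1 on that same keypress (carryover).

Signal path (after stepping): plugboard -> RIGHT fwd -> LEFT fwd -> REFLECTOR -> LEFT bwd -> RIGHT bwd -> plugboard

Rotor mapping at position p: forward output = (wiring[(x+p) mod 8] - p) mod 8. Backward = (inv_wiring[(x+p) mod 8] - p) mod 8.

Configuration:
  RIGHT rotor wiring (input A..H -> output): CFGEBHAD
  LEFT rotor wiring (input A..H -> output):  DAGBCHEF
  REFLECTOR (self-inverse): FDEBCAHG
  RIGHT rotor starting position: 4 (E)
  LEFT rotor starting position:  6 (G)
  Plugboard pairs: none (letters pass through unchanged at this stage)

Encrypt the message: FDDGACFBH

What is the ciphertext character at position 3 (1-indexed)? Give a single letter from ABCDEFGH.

Char 1 ('F'): step: R->5, L=6; F->plug->F->R->B->L->H->refl->G->L'->A->R'->E->plug->E
Char 2 ('D'): step: R->6, L=6; D->plug->D->R->H->L->B->refl->D->L'->F->R'->B->plug->B
Char 3 ('D'): step: R->7, L=6; D->plug->D->R->H->L->B->refl->D->L'->F->R'->E->plug->E

E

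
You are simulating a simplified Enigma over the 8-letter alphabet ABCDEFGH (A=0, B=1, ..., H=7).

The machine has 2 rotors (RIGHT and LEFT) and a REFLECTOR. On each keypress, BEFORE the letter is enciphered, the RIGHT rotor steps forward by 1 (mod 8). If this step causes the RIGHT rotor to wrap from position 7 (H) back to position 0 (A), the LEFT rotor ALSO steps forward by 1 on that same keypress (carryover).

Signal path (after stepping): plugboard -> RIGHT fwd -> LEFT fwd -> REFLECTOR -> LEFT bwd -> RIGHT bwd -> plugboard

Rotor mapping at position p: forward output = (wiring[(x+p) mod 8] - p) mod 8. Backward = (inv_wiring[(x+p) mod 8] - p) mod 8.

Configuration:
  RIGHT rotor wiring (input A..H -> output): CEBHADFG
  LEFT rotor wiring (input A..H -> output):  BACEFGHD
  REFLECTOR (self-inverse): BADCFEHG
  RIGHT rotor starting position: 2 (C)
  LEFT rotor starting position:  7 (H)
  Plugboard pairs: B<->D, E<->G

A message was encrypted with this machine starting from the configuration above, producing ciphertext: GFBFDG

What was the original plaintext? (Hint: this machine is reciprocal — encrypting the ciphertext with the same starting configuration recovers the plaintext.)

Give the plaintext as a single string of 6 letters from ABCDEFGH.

Char 1 ('G'): step: R->3, L=7; G->plug->E->R->D->L->D->refl->C->L'->B->R'->G->plug->E
Char 2 ('F'): step: R->4, L=7; F->plug->F->R->A->L->E->refl->F->L'->E->R'->A->plug->A
Char 3 ('B'): step: R->5, L=7; B->plug->D->R->F->L->G->refl->H->L'->G->R'->A->plug->A
Char 4 ('F'): step: R->6, L=7; F->plug->F->R->B->L->C->refl->D->L'->D->R'->E->plug->G
Char 5 ('D'): step: R->7, L=7; D->plug->B->R->D->L->D->refl->C->L'->B->R'->F->plug->F
Char 6 ('G'): step: R->0, L->0 (L advanced); G->plug->E->R->A->L->B->refl->A->L'->B->R'->C->plug->C

Answer: EAAGFC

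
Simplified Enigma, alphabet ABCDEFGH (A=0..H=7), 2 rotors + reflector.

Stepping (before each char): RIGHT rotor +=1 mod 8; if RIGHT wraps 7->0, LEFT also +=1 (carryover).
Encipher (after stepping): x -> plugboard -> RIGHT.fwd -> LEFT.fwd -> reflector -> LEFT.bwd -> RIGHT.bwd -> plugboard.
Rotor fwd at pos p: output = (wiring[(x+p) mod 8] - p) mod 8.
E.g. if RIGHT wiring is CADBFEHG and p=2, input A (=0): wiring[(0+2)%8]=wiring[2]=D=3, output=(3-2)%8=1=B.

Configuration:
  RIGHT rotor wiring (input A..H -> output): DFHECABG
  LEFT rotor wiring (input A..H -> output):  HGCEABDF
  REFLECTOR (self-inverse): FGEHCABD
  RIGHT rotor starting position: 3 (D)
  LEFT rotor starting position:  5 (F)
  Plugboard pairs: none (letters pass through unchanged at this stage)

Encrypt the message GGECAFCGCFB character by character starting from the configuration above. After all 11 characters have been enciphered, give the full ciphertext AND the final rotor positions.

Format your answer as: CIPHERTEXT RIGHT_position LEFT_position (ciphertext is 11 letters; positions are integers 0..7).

Answer: HDGAFCHCDHA 6 6

Derivation:
Char 1 ('G'): step: R->4, L=5; G->plug->G->R->D->L->C->refl->E->L'->A->R'->H->plug->H
Char 2 ('G'): step: R->5, L=5; G->plug->G->R->H->L->D->refl->H->L'->G->R'->D->plug->D
Char 3 ('E'): step: R->6, L=5; E->plug->E->R->B->L->G->refl->B->L'->E->R'->G->plug->G
Char 4 ('C'): step: R->7, L=5; C->plug->C->R->G->L->H->refl->D->L'->H->R'->A->plug->A
Char 5 ('A'): step: R->0, L->6 (L advanced); A->plug->A->R->D->L->A->refl->F->L'->A->R'->F->plug->F
Char 6 ('F'): step: R->1, L=6; F->plug->F->R->A->L->F->refl->A->L'->D->R'->C->plug->C
Char 7 ('C'): step: R->2, L=6; C->plug->C->R->A->L->F->refl->A->L'->D->R'->H->plug->H
Char 8 ('G'): step: R->3, L=6; G->plug->G->R->C->L->B->refl->G->L'->F->R'->C->plug->C
Char 9 ('C'): step: R->4, L=6; C->plug->C->R->F->L->G->refl->B->L'->C->R'->D->plug->D
Char 10 ('F'): step: R->5, L=6; F->plug->F->R->C->L->B->refl->G->L'->F->R'->H->plug->H
Char 11 ('B'): step: R->6, L=6; B->plug->B->R->A->L->F->refl->A->L'->D->R'->A->plug->A
Final: ciphertext=HDGAFCHCDHA, RIGHT=6, LEFT=6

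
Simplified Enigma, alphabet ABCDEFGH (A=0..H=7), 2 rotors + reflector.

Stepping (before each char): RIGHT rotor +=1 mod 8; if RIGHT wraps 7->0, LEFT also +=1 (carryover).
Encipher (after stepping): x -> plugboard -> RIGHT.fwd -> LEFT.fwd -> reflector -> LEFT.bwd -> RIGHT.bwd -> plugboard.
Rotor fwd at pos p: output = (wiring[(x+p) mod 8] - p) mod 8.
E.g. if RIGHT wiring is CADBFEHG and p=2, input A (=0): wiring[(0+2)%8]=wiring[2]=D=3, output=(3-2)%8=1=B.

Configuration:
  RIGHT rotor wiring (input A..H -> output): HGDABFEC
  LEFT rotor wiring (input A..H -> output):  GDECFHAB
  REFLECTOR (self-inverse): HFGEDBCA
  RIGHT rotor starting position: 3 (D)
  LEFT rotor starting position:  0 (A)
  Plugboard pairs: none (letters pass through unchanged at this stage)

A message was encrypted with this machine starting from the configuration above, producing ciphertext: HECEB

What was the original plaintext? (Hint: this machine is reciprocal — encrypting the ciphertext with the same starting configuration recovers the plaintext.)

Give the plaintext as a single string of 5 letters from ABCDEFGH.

Answer: GDFFF

Derivation:
Char 1 ('H'): step: R->4, L=0; H->plug->H->R->E->L->F->refl->B->L'->H->R'->G->plug->G
Char 2 ('E'): step: R->5, L=0; E->plug->E->R->B->L->D->refl->E->L'->C->R'->D->plug->D
Char 3 ('C'): step: R->6, L=0; C->plug->C->R->B->L->D->refl->E->L'->C->R'->F->plug->F
Char 4 ('E'): step: R->7, L=0; E->plug->E->R->B->L->D->refl->E->L'->C->R'->F->plug->F
Char 5 ('B'): step: R->0, L->1 (L advanced); B->plug->B->R->G->L->A->refl->H->L'->F->R'->F->plug->F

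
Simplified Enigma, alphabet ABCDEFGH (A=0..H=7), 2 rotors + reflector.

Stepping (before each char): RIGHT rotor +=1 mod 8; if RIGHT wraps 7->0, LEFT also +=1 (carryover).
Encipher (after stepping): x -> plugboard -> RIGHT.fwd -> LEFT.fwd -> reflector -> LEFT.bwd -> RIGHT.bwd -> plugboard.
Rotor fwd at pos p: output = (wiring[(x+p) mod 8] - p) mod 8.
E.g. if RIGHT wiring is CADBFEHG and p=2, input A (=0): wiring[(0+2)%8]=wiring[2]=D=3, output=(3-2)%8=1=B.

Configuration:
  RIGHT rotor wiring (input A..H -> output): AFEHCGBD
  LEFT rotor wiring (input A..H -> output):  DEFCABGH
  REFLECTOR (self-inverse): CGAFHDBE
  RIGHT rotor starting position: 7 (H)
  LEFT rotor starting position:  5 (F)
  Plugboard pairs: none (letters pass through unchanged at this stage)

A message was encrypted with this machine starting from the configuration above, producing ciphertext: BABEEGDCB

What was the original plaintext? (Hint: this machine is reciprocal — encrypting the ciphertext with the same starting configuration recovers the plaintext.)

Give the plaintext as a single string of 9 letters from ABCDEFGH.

Char 1 ('B'): step: R->0, L->6 (L advanced); B->plug->B->R->F->L->E->refl->H->L'->E->R'->C->plug->C
Char 2 ('A'): step: R->1, L=6; A->plug->A->R->E->L->H->refl->E->L'->F->R'->E->plug->E
Char 3 ('B'): step: R->2, L=6; B->plug->B->R->F->L->E->refl->H->L'->E->R'->D->plug->D
Char 4 ('E'): step: R->3, L=6; E->plug->E->R->A->L->A->refl->C->L'->G->R'->D->plug->D
Char 5 ('E'): step: R->4, L=6; E->plug->E->R->E->L->H->refl->E->L'->F->R'->C->plug->C
Char 6 ('G'): step: R->5, L=6; G->plug->G->R->C->L->F->refl->D->L'->H->R'->F->plug->F
Char 7 ('D'): step: R->6, L=6; D->plug->D->R->H->L->D->refl->F->L'->C->R'->C->plug->C
Char 8 ('C'): step: R->7, L=6; C->plug->C->R->G->L->C->refl->A->L'->A->R'->E->plug->E
Char 9 ('B'): step: R->0, L->7 (L advanced); B->plug->B->R->F->L->B->refl->G->L'->D->R'->H->plug->H

Answer: CEDDCFCEH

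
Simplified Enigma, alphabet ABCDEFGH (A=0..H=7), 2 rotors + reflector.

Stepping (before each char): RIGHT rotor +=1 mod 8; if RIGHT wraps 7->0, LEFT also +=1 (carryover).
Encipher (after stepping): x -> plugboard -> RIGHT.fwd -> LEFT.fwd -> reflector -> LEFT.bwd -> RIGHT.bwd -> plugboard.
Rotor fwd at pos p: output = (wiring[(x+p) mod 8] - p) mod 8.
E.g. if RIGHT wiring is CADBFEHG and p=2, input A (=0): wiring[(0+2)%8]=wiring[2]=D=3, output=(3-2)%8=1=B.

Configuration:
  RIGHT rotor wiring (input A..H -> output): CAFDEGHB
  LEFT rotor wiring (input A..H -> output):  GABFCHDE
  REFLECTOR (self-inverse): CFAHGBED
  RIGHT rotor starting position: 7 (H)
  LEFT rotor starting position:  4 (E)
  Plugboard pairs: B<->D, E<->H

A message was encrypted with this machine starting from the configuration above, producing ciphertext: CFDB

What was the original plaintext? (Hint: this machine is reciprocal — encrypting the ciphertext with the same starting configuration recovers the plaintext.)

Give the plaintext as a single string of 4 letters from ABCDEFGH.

Char 1 ('C'): step: R->0, L->5 (L advanced); C->plug->C->R->F->L->E->refl->G->L'->B->R'->H->plug->E
Char 2 ('F'): step: R->1, L=5; F->plug->F->R->G->L->A->refl->C->L'->A->R'->G->plug->G
Char 3 ('D'): step: R->2, L=5; D->plug->B->R->B->L->G->refl->E->L'->F->R'->E->plug->H
Char 4 ('B'): step: R->3, L=5; B->plug->D->R->E->L->D->refl->H->L'->C->R'->H->plug->E

Answer: EGHE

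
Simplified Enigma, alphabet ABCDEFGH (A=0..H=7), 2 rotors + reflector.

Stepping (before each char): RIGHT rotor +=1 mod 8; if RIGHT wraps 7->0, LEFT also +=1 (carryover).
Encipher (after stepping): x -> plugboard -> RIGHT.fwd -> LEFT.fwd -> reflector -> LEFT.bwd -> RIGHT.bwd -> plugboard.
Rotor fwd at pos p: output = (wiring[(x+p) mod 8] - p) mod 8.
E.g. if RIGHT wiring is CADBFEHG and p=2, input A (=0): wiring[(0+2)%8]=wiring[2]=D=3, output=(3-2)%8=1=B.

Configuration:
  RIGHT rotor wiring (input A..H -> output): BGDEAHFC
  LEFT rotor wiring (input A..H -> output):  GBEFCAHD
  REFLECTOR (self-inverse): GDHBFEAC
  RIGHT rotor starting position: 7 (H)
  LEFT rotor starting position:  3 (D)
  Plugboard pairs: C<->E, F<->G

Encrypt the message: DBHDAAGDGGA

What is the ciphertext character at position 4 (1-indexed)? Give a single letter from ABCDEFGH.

Char 1 ('D'): step: R->0, L->4 (L advanced); D->plug->D->R->E->L->C->refl->H->L'->D->R'->C->plug->E
Char 2 ('B'): step: R->1, L=4; B->plug->B->R->C->L->D->refl->B->L'->H->R'->D->plug->D
Char 3 ('H'): step: R->2, L=4; H->plug->H->R->E->L->C->refl->H->L'->D->R'->E->plug->C
Char 4 ('D'): step: R->3, L=4; D->plug->D->R->C->L->D->refl->B->L'->H->R'->E->plug->C

C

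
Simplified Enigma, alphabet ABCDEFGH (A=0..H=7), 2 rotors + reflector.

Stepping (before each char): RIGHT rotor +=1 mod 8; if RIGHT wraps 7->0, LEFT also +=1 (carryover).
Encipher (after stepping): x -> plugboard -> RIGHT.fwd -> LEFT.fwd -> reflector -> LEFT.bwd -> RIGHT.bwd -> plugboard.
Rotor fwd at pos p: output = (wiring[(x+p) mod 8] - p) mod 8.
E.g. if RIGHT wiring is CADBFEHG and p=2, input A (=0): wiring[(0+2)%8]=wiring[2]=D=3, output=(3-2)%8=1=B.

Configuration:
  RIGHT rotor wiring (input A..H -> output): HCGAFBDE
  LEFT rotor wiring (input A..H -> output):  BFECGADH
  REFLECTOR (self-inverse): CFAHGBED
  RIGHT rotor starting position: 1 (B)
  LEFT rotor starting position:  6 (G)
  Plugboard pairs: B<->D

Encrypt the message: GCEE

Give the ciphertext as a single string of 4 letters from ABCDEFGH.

Char 1 ('G'): step: R->2, L=6; G->plug->G->R->F->L->E->refl->G->L'->E->R'->A->plug->A
Char 2 ('C'): step: R->3, L=6; C->plug->C->R->G->L->A->refl->C->L'->H->R'->G->plug->G
Char 3 ('E'): step: R->4, L=6; E->plug->E->R->D->L->H->refl->D->L'->C->R'->G->plug->G
Char 4 ('E'): step: R->5, L=6; E->plug->E->R->F->L->E->refl->G->L'->E->R'->A->plug->A

Answer: AGGA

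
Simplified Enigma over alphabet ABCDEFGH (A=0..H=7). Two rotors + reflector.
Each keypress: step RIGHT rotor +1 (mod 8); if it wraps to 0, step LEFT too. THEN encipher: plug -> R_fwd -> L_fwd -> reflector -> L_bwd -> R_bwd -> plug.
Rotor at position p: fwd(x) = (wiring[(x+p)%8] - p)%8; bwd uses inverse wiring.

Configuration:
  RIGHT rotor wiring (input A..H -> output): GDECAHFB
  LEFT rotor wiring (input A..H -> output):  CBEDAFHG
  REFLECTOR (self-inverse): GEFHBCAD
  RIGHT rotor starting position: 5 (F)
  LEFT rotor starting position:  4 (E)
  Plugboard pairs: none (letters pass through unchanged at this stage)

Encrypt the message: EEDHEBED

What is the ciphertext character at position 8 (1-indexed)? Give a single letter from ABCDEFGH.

Char 1 ('E'): step: R->6, L=4; E->plug->E->R->G->L->A->refl->G->L'->E->R'->F->plug->F
Char 2 ('E'): step: R->7, L=4; E->plug->E->R->D->L->C->refl->F->L'->F->R'->D->plug->D
Char 3 ('D'): step: R->0, L->5 (L advanced); D->plug->D->R->C->L->B->refl->E->L'->E->R'->C->plug->C
Char 4 ('H'): step: R->1, L=5; H->plug->H->R->F->L->H->refl->D->L'->H->R'->D->plug->D
Char 5 ('E'): step: R->2, L=5; E->plug->E->R->D->L->F->refl->C->L'->B->R'->H->plug->H
Char 6 ('B'): step: R->3, L=5; B->plug->B->R->F->L->H->refl->D->L'->H->R'->A->plug->A
Char 7 ('E'): step: R->4, L=5; E->plug->E->R->C->L->B->refl->E->L'->E->R'->A->plug->A
Char 8 ('D'): step: R->5, L=5; D->plug->D->R->B->L->C->refl->F->L'->D->R'->H->plug->H

H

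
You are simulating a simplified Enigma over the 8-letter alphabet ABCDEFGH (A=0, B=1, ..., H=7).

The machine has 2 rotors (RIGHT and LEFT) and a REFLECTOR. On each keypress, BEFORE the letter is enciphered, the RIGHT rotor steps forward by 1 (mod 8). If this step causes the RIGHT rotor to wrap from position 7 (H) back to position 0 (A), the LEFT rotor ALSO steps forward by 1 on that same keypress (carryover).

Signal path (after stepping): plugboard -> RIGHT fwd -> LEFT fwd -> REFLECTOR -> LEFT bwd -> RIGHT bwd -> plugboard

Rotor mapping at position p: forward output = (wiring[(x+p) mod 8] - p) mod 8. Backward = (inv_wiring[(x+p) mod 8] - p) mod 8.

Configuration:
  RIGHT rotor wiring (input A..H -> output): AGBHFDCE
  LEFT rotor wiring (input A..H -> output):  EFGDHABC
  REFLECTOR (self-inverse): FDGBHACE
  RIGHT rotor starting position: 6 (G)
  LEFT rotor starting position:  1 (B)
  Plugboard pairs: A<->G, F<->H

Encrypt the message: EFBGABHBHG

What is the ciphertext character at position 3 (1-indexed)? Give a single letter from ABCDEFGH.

Char 1 ('E'): step: R->7, L=1; E->plug->E->R->A->L->E->refl->H->L'->E->R'->G->plug->A
Char 2 ('F'): step: R->0, L->2 (L advanced); F->plug->H->R->E->L->H->refl->E->L'->A->R'->A->plug->G
Char 3 ('B'): step: R->1, L=2; B->plug->B->R->A->L->E->refl->H->L'->E->R'->D->plug->D

D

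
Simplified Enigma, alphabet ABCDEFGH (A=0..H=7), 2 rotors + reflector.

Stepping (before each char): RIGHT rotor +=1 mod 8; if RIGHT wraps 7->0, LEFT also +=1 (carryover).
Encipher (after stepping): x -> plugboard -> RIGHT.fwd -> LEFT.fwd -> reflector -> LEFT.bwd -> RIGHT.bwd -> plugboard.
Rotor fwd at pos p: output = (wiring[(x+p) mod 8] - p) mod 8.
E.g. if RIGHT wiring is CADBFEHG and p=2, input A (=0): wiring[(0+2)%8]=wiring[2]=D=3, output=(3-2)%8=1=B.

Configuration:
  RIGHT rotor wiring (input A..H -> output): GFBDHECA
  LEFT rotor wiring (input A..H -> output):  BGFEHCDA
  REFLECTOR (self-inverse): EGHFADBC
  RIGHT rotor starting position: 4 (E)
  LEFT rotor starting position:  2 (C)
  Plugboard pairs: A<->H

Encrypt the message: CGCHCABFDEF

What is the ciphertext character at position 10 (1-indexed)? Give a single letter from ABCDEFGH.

Char 1 ('C'): step: R->5, L=2; C->plug->C->R->D->L->A->refl->E->L'->H->R'->A->plug->H
Char 2 ('G'): step: R->6, L=2; G->plug->G->R->B->L->C->refl->H->L'->G->R'->H->plug->A
Char 3 ('C'): step: R->7, L=2; C->plug->C->R->G->L->H->refl->C->L'->B->R'->A->plug->H
Char 4 ('H'): step: R->0, L->3 (L advanced); H->plug->A->R->G->L->D->refl->F->L'->E->R'->F->plug->F
Char 5 ('C'): step: R->1, L=3; C->plug->C->R->C->L->H->refl->C->L'->H->R'->G->plug->G
Char 6 ('A'): step: R->2, L=3; A->plug->H->R->D->L->A->refl->E->L'->B->R'->B->plug->B
Char 7 ('B'): step: R->3, L=3; B->plug->B->R->E->L->F->refl->D->L'->G->R'->H->plug->A
Char 8 ('F'): step: R->4, L=3; F->plug->F->R->B->L->E->refl->A->L'->D->R'->A->plug->H
Char 9 ('D'): step: R->5, L=3; D->plug->D->R->B->L->E->refl->A->L'->D->R'->C->plug->C
Char 10 ('E'): step: R->6, L=3; E->plug->E->R->D->L->A->refl->E->L'->B->R'->G->plug->G

G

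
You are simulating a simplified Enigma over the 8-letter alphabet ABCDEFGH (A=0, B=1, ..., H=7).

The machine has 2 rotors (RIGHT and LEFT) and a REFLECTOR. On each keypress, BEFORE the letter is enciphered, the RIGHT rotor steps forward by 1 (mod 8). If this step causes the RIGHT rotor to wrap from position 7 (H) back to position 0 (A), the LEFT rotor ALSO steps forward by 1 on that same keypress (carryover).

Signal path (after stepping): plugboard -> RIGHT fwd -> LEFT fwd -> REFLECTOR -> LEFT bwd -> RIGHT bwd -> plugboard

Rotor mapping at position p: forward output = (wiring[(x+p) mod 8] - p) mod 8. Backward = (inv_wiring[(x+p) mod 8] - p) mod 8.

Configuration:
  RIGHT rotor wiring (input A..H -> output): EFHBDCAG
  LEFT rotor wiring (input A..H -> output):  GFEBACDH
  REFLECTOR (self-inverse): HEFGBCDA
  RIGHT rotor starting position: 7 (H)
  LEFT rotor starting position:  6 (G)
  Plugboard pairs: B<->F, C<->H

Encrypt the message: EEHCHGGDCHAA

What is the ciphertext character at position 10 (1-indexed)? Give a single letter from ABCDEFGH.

Char 1 ('E'): step: R->0, L->7 (L advanced); E->plug->E->R->D->L->F->refl->C->L'->E->R'->A->plug->A
Char 2 ('E'): step: R->1, L=7; E->plug->E->R->B->L->H->refl->A->L'->A->R'->C->plug->H
Char 3 ('H'): step: R->2, L=7; H->plug->C->R->B->L->H->refl->A->L'->A->R'->D->plug->D
Char 4 ('C'): step: R->3, L=7; C->plug->H->R->E->L->C->refl->F->L'->D->R'->E->plug->E
Char 5 ('H'): step: R->4, L=7; H->plug->C->R->E->L->C->refl->F->L'->D->R'->G->plug->G
Char 6 ('G'): step: R->5, L=7; G->plug->G->R->E->L->C->refl->F->L'->D->R'->B->plug->F
Char 7 ('G'): step: R->6, L=7; G->plug->G->R->F->L->B->refl->E->L'->H->R'->D->plug->D
Char 8 ('D'): step: R->7, L=7; D->plug->D->R->A->L->A->refl->H->L'->B->R'->H->plug->C
Char 9 ('C'): step: R->0, L->0 (L advanced); C->plug->H->R->G->L->D->refl->G->L'->A->R'->G->plug->G
Char 10 ('H'): step: R->1, L=0; H->plug->C->R->A->L->G->refl->D->L'->G->R'->B->plug->F

F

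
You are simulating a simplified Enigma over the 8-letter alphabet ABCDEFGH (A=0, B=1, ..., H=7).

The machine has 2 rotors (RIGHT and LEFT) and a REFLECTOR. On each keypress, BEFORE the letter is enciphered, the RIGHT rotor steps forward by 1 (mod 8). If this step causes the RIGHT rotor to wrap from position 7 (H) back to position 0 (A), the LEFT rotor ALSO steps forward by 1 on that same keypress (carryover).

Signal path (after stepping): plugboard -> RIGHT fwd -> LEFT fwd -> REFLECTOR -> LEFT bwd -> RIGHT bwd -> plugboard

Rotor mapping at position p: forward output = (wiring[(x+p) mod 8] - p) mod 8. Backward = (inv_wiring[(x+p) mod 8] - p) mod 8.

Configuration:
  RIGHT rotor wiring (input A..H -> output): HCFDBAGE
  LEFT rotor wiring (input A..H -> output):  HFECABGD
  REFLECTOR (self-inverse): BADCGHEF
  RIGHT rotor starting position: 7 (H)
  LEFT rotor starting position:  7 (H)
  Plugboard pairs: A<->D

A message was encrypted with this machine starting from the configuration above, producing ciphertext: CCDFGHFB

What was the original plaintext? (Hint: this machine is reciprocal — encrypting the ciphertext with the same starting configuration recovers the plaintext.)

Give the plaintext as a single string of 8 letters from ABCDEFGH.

Char 1 ('C'): step: R->0, L->0 (L advanced); C->plug->C->R->F->L->B->refl->A->L'->E->R'->H->plug->H
Char 2 ('C'): step: R->1, L=0; C->plug->C->R->C->L->E->refl->G->L'->G->R'->H->plug->H
Char 3 ('D'): step: R->2, L=0; D->plug->A->R->D->L->C->refl->D->L'->H->R'->C->plug->C
Char 4 ('F'): step: R->3, L=0; F->plug->F->R->E->L->A->refl->B->L'->F->R'->C->plug->C
Char 5 ('G'): step: R->4, L=0; G->plug->G->R->B->L->F->refl->H->L'->A->R'->D->plug->A
Char 6 ('H'): step: R->5, L=0; H->plug->H->R->E->L->A->refl->B->L'->F->R'->E->plug->E
Char 7 ('F'): step: R->6, L=0; F->plug->F->R->F->L->B->refl->A->L'->E->R'->D->plug->A
Char 8 ('B'): step: R->7, L=0; B->plug->B->R->A->L->H->refl->F->L'->B->R'->G->plug->G

Answer: HHCCAEAG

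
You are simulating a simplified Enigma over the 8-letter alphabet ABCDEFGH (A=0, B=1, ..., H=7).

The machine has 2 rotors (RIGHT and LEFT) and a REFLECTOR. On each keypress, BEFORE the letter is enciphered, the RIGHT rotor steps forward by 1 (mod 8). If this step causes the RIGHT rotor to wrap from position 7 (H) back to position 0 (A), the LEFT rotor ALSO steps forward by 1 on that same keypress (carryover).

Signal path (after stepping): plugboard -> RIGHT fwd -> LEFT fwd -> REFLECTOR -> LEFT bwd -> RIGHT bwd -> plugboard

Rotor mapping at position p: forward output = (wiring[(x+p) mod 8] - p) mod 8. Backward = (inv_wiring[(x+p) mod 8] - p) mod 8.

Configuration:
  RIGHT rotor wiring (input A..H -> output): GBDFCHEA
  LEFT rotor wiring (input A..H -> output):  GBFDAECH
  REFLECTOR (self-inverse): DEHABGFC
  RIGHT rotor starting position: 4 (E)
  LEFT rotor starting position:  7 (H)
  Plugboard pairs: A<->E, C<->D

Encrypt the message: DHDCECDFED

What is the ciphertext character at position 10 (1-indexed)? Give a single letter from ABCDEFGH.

Char 1 ('D'): step: R->5, L=7; D->plug->C->R->D->L->G->refl->F->L'->G->R'->F->plug->F
Char 2 ('H'): step: R->6, L=7; H->plug->H->R->B->L->H->refl->C->L'->C->R'->B->plug->B
Char 3 ('D'): step: R->7, L=7; D->plug->C->R->C->L->C->refl->H->L'->B->R'->A->plug->E
Char 4 ('C'): step: R->0, L->0 (L advanced); C->plug->D->R->F->L->E->refl->B->L'->B->R'->B->plug->B
Char 5 ('E'): step: R->1, L=0; E->plug->A->R->A->L->G->refl->F->L'->C->R'->B->plug->B
Char 6 ('C'): step: R->2, L=0; C->plug->D->R->F->L->E->refl->B->L'->B->R'->A->plug->E
Char 7 ('D'): step: R->3, L=0; D->plug->C->R->E->L->A->refl->D->L'->D->R'->F->plug->F
Char 8 ('F'): step: R->4, L=0; F->plug->F->R->F->L->E->refl->B->L'->B->R'->H->plug->H
Char 9 ('E'): step: R->5, L=0; E->plug->A->R->C->L->F->refl->G->L'->A->R'->G->plug->G
Char 10 ('D'): step: R->6, L=0; D->plug->C->R->A->L->G->refl->F->L'->C->R'->B->plug->B

B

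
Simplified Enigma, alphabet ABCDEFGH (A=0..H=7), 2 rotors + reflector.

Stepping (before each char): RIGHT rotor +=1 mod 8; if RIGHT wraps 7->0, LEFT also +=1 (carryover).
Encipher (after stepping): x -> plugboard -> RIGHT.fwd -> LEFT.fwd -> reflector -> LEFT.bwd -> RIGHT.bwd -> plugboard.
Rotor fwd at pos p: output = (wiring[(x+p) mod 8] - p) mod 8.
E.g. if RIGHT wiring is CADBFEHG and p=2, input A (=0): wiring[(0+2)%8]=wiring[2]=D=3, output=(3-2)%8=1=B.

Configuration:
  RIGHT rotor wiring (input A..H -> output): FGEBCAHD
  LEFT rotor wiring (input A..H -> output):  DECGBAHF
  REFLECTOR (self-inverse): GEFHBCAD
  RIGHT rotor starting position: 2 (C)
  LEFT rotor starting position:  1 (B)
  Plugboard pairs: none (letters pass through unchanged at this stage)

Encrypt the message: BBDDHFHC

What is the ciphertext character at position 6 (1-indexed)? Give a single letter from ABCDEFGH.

Char 1 ('B'): step: R->3, L=1; B->plug->B->R->H->L->C->refl->F->L'->C->R'->F->plug->F
Char 2 ('B'): step: R->4, L=1; B->plug->B->R->E->L->H->refl->D->L'->A->R'->G->plug->G
Char 3 ('D'): step: R->5, L=1; D->plug->D->R->A->L->D->refl->H->L'->E->R'->G->plug->G
Char 4 ('D'): step: R->6, L=1; D->plug->D->R->A->L->D->refl->H->L'->E->R'->G->plug->G
Char 5 ('H'): step: R->7, L=1; H->plug->H->R->A->L->D->refl->H->L'->E->R'->A->plug->A
Char 6 ('F'): step: R->0, L->2 (L advanced); F->plug->F->R->A->L->A->refl->G->L'->D->R'->H->plug->H

H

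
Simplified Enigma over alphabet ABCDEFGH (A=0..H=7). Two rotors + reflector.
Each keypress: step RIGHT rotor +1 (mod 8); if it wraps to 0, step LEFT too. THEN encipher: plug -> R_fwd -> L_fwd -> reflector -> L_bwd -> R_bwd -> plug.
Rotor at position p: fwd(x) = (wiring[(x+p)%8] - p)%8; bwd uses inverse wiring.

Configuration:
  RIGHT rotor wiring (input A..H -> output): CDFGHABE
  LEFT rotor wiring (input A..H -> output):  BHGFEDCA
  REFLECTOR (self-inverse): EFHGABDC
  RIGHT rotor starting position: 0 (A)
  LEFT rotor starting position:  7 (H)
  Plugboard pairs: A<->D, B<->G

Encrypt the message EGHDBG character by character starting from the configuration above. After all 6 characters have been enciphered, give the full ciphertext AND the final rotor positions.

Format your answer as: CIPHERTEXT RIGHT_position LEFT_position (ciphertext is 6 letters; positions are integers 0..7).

Answer: GEABDH 6 7

Derivation:
Char 1 ('E'): step: R->1, L=7; E->plug->E->R->H->L->D->refl->G->L'->E->R'->B->plug->G
Char 2 ('G'): step: R->2, L=7; G->plug->B->R->E->L->G->refl->D->L'->H->R'->E->plug->E
Char 3 ('H'): step: R->3, L=7; H->plug->H->R->C->L->A->refl->E->L'->G->R'->D->plug->A
Char 4 ('D'): step: R->4, L=7; D->plug->A->R->D->L->H->refl->C->L'->B->R'->G->plug->B
Char 5 ('B'): step: R->5, L=7; B->plug->G->R->B->L->C->refl->H->L'->D->R'->A->plug->D
Char 6 ('G'): step: R->6, L=7; G->plug->B->R->G->L->E->refl->A->L'->C->R'->H->plug->H
Final: ciphertext=GEABDH, RIGHT=6, LEFT=7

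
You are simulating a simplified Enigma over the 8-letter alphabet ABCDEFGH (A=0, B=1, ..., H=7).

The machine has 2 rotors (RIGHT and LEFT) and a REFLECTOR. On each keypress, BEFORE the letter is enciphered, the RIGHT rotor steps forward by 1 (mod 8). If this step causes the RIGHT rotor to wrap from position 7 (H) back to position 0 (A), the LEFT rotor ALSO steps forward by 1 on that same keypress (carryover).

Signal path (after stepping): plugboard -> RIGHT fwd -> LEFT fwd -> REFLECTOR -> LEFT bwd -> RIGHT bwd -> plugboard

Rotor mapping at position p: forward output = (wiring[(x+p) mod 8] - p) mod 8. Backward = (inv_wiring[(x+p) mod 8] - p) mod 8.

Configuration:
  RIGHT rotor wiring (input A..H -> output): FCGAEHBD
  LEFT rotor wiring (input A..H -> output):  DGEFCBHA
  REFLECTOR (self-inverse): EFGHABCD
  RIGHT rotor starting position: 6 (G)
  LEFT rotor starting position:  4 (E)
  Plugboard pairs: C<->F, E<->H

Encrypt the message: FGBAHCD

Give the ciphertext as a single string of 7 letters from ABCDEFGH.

Char 1 ('F'): step: R->7, L=4; F->plug->C->R->D->L->E->refl->A->L'->G->R'->B->plug->B
Char 2 ('G'): step: R->0, L->5 (L advanced); G->plug->G->R->B->L->C->refl->G->L'->D->R'->H->plug->E
Char 3 ('B'): step: R->1, L=5; B->plug->B->R->F->L->H->refl->D->L'->C->R'->G->plug->G
Char 4 ('A'): step: R->2, L=5; A->plug->A->R->E->L->B->refl->F->L'->H->R'->E->plug->H
Char 5 ('H'): step: R->3, L=5; H->plug->E->R->A->L->E->refl->A->L'->G->R'->D->plug->D
Char 6 ('C'): step: R->4, L=5; C->plug->F->R->G->L->A->refl->E->L'->A->R'->A->plug->A
Char 7 ('D'): step: R->5, L=5; D->plug->D->R->A->L->E->refl->A->L'->G->R'->C->plug->F

Answer: BEGHDAF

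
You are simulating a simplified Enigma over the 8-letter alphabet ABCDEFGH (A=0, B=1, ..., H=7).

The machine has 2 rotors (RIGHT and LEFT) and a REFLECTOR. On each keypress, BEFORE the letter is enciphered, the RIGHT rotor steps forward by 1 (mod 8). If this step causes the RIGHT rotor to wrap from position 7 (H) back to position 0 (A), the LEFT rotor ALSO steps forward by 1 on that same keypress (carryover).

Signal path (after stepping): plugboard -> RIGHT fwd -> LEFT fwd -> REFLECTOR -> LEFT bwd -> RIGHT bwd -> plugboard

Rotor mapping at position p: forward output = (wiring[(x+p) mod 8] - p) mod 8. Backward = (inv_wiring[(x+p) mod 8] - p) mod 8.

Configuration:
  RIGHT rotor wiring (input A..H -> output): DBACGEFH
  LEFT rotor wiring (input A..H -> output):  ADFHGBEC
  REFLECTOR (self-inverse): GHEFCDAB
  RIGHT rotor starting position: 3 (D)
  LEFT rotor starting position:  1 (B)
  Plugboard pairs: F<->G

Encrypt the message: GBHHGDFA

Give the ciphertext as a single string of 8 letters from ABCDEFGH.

Char 1 ('G'): step: R->4, L=1; G->plug->F->R->F->L->D->refl->F->L'->D->R'->D->plug->D
Char 2 ('B'): step: R->5, L=1; B->plug->B->R->A->L->C->refl->E->L'->B->R'->H->plug->H
Char 3 ('H'): step: R->6, L=1; H->plug->H->R->G->L->B->refl->H->L'->H->R'->A->plug->A
Char 4 ('H'): step: R->7, L=1; H->plug->H->R->G->L->B->refl->H->L'->H->R'->F->plug->G
Char 5 ('G'): step: R->0, L->2 (L advanced); G->plug->F->R->E->L->C->refl->E->L'->C->R'->D->plug->D
Char 6 ('D'): step: R->1, L=2; D->plug->D->R->F->L->A->refl->G->L'->G->R'->G->plug->F
Char 7 ('F'): step: R->2, L=2; F->plug->G->R->B->L->F->refl->D->L'->A->R'->B->plug->B
Char 8 ('A'): step: R->3, L=2; A->plug->A->R->H->L->B->refl->H->L'->D->R'->B->plug->B

Answer: DHAGDFBB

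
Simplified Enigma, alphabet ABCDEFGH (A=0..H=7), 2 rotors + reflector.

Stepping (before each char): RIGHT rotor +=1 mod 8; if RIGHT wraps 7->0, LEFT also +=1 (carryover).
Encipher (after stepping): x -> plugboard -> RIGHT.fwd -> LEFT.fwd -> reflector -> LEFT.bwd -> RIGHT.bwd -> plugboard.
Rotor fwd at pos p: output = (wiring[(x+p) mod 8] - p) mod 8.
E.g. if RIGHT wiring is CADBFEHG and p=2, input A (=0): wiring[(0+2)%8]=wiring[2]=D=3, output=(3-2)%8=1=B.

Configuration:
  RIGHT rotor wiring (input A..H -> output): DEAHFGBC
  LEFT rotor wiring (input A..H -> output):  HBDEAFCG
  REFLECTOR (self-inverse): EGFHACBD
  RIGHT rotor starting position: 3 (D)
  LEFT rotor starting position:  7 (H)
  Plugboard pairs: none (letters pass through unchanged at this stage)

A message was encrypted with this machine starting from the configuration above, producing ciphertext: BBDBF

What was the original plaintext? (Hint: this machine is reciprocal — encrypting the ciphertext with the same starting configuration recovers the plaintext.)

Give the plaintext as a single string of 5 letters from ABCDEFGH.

Answer: GGCHE

Derivation:
Char 1 ('B'): step: R->4, L=7; B->plug->B->R->C->L->C->refl->F->L'->E->R'->G->plug->G
Char 2 ('B'): step: R->5, L=7; B->plug->B->R->E->L->F->refl->C->L'->C->R'->G->plug->G
Char 3 ('D'): step: R->6, L=7; D->plug->D->R->G->L->G->refl->B->L'->F->R'->C->plug->C
Char 4 ('B'): step: R->7, L=7; B->plug->B->R->E->L->F->refl->C->L'->C->R'->H->plug->H
Char 5 ('F'): step: R->0, L->0 (L advanced); F->plug->F->R->G->L->C->refl->F->L'->F->R'->E->plug->E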